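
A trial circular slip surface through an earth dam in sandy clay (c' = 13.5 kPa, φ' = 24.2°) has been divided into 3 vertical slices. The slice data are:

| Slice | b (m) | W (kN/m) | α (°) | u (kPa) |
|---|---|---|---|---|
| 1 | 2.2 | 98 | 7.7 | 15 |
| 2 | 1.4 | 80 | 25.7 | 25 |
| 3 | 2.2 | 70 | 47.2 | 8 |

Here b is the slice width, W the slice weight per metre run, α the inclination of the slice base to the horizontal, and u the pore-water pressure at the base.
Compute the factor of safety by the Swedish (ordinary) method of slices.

Ordinary method of slices: FS = Σ[c'·Δl_i + (W_i cosα_i − u_i·Δl_i)·tanφ'] / Σ W_i sinα_i, with Δl_i = b_i / cosα_i.
Slice 1: Δl = 2.2/cos7.7° = 2.220 m; N'_1 = 98·cos7.7° − 15·2.220 = 63.8; c'Δl = 29.97; W sinα = 13.1
Slice 2: Δl = 1.4/cos25.7° = 1.554 m; N'_2 = 80·cos25.7° − 25·1.554 = 33.2; c'Δl = 20.97; W sinα = 34.7
Slice 3: Δl = 2.2/cos47.2° = 3.238 m; N'_3 = 70·cos47.2° − 8·3.238 = 21.7; c'Δl = 43.71; W sinα = 51.4
Σc'Δl = 94.7 kN/m; ΣN' = 118.7 kN/m; ΣW sinα = 99.2 kN/m
Resisting = 94.7 + 118.7·tan24.2° = 94.7 + 53.4 = 148.0 kN/m
FS = 148.0 / 99.2 = 1.492

FS = 1.49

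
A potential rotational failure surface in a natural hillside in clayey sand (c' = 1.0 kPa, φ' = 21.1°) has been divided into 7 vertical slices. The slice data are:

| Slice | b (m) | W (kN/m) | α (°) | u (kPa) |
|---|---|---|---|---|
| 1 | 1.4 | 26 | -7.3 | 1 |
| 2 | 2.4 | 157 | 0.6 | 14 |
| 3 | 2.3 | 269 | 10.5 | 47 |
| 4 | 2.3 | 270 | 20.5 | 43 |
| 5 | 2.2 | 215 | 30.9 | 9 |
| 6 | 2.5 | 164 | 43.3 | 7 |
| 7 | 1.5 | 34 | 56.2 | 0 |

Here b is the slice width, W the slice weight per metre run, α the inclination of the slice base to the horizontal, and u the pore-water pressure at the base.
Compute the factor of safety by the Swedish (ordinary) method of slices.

FS = 0.76

Ordinary method of slices: FS = Σ[c'·Δl_i + (W_i cosα_i − u_i·Δl_i)·tanφ'] / Σ W_i sinα_i, with Δl_i = b_i / cosα_i.
Slice 1: Δl = 1.4/cos(-7.3°) = 1.411 m; N'_1 = 26·cos(-7.3°) − 1·1.411 = 24.4; c'Δl = 1.41; W sinα = -3.3
Slice 2: Δl = 2.4/cos0.6° = 2.400 m; N'_2 = 157·cos0.6° − 14·2.400 = 123.4; c'Δl = 2.40; W sinα = 1.6
Slice 3: Δl = 2.3/cos10.5° = 2.339 m; N'_3 = 269·cos10.5° − 47·2.339 = 154.6; c'Δl = 2.34; W sinα = 49.0
Slice 4: Δl = 2.3/cos20.5° = 2.456 m; N'_4 = 270·cos20.5° − 43·2.456 = 147.3; c'Δl = 2.46; W sinα = 94.6
Slice 5: Δl = 2.2/cos30.9° = 2.564 m; N'_5 = 215·cos30.9° − 9·2.564 = 161.4; c'Δl = 2.56; W sinα = 110.4
Slice 6: Δl = 2.5/cos43.3° = 3.435 m; N'_6 = 164·cos43.3° − 7·3.435 = 95.3; c'Δl = 3.44; W sinα = 112.5
Slice 7: Δl = 1.5/cos56.2° = 2.696 m; N'_7 = 34·cos56.2° − 0·2.696 = 18.9; c'Δl = 2.70; W sinα = 28.3
Σc'Δl = 17.3 kN/m; ΣN' = 725.3 kN/m; ΣW sinα = 393.1 kN/m
Resisting = 17.3 + 725.3·tan21.1° = 17.3 + 279.9 = 297.2 kN/m
FS = 297.2 / 393.1 = 0.756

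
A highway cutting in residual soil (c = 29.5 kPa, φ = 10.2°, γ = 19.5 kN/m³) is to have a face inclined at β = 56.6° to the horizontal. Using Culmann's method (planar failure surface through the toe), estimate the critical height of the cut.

H_c = 16.02 m

Culmann's analysis gives the critical failure plane at α_cr = (β + φ)/2 = (56.6 + 10.2)/2 = 33.4°, and the critical height
H_c = (4c/γ) · sinβ cosφ / [1 − cos(β − φ)]
    = (4·29.5/19.5) · sin56.6°·cos10.2° / [1 − cos(46.4°)]
    = 6.051 · 0.8348·0.9842 / [1 − 0.6896]
    = 6.051 · 0.8217 / 0.3104
    = 16.02 m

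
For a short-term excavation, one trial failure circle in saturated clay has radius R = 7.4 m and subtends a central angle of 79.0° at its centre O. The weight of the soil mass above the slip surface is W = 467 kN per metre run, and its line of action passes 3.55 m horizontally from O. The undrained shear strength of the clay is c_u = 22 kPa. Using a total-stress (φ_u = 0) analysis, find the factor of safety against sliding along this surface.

FS = 1.00

Taking moments about the centre O, the resisting moment is provided by the undrained shear strength acting along the arc:
Arc length L_a = R·θ = 7.4·(79.0°·π/180) = 7.4·1.3788 = 10.20 m
M_R = c_u·L_a·R = 22·10.20·7.4 = 1661.1 kN·m/m
M_D = W·d = 467·3.55 = 1657.8 kN·m/m
FS = M_R / M_D = 1661.1 / 1657.8 = 1.002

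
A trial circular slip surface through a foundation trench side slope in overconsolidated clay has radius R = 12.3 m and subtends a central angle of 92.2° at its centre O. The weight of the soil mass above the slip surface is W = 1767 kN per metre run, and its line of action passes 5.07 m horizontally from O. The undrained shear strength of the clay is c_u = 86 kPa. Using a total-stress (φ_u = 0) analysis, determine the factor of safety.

FS = 2.34

Taking moments about the centre O, the resisting moment is provided by the undrained shear strength acting along the arc:
Arc length L_a = R·θ = 12.3·(92.2°·π/180) = 12.3·1.6092 = 19.79 m
M_R = c_u·L_a·R = 86·19.79·12.3 = 20937.1 kN·m/m
M_D = W·d = 1767·5.07 = 8958.7 kN·m/m
FS = M_R / M_D = 20937.1 / 8958.7 = 2.337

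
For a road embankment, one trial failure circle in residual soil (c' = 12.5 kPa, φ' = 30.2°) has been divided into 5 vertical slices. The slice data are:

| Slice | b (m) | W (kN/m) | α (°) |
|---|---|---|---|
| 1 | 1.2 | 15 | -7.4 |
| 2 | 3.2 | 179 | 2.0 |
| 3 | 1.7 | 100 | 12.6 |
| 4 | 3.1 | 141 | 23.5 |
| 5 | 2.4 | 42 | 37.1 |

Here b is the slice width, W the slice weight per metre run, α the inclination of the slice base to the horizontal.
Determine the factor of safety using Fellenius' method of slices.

FS = 3.91

Ordinary method of slices: FS = Σ[c'·Δl_i + (W_i cosα_i)·tanφ'] / Σ W_i sinα_i, with Δl_i = b_i / cosα_i.
Slice 1: Δl = 1.2/cos(-7.4°) = 1.210 m; N'_1 = 15·cos(-7.4°) = 14.9; c'Δl = 15.13; W sinα = -1.9
Slice 2: Δl = 3.2/cos2.0° = 3.202 m; N'_2 = 179·cos2.0° = 178.9; c'Δl = 40.02; W sinα = 6.2
Slice 3: Δl = 1.7/cos12.6° = 1.742 m; N'_3 = 100·cos12.6° = 97.6; c'Δl = 21.77; W sinα = 21.8
Slice 4: Δl = 3.1/cos23.5° = 3.380 m; N'_4 = 141·cos23.5° = 129.3; c'Δl = 42.25; W sinα = 56.2
Slice 5: Δl = 2.4/cos37.1° = 3.009 m; N'_5 = 42·cos37.1° = 33.5; c'Δl = 37.61; W sinα = 25.3
Σc'Δl = 156.8 kN/m; ΣN' = 454.2 kN/m; ΣW sinα = 107.7 kN/m
Resisting = 156.8 + 454.2·tan30.2° = 156.8 + 264.3 = 421.1 kN/m
FS = 421.1 / 107.7 = 3.911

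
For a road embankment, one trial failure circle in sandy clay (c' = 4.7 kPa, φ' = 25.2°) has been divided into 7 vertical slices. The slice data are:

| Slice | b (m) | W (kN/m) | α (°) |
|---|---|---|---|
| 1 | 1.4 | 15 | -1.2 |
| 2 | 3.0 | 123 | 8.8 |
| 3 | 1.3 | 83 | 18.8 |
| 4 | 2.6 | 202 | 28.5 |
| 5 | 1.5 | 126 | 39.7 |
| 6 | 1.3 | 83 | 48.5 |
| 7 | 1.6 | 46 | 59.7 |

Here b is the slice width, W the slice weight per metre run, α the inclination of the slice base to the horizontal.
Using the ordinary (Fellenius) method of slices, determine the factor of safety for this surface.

FS = 1.05

Ordinary method of slices: FS = Σ[c'·Δl_i + (W_i cosα_i)·tanφ'] / Σ W_i sinα_i, with Δl_i = b_i / cosα_i.
Slice 1: Δl = 1.4/cos(-1.2°) = 1.400 m; N'_1 = 15·cos(-1.2°) = 15.0; c'Δl = 6.58; W sinα = -0.3
Slice 2: Δl = 3.0/cos8.8° = 3.036 m; N'_2 = 123·cos8.8° = 121.6; c'Δl = 14.27; W sinα = 18.8
Slice 3: Δl = 1.3/cos18.8° = 1.373 m; N'_3 = 83·cos18.8° = 78.6; c'Δl = 6.45; W sinα = 26.7
Slice 4: Δl = 2.6/cos28.5° = 2.959 m; N'_4 = 202·cos28.5° = 177.5; c'Δl = 13.91; W sinα = 96.4
Slice 5: Δl = 1.5/cos39.7° = 1.950 m; N'_5 = 126·cos39.7° = 96.9; c'Δl = 9.16; W sinα = 80.5
Slice 6: Δl = 1.3/cos48.5° = 1.962 m; N'_6 = 83·cos48.5° = 55.0; c'Δl = 9.22; W sinα = 62.2
Slice 7: Δl = 1.6/cos59.7° = 3.171 m; N'_7 = 46·cos59.7° = 23.2; c'Δl = 14.91; W sinα = 39.7
Σc'Δl = 74.5 kN/m; ΣN' = 567.8 kN/m; ΣW sinα = 324.0 kN/m
Resisting = 74.5 + 567.8·tan25.2° = 74.5 + 267.2 = 341.7 kN/m
FS = 341.7 / 324.0 = 1.055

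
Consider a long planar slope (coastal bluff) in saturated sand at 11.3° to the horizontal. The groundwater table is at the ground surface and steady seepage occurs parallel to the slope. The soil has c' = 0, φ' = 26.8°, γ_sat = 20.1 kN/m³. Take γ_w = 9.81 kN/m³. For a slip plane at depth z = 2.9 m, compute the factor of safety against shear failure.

With seepage parallel to the slope and the water table at the surface, the effective normal stress on the slip plane uses the buoyant unit weight γ' = γ_sat − γ_w while the driving shear stress uses γ_sat:
FS = [c' + γ' z cos²β tanφ'] / [γ_sat z sinβ cosβ]
(For c' = 0 this reduces to FS = (γ'/γ_sat)·tanφ'/tanβ.)
γ' = 20.1 − 9.81 = 10.29 kN/m³
Numerator = 0.0 + 10.29·2.9·cos²11.3°·tan26.8° = 0.0 + 10.29·2.9·0.9616·0.5051 = 14.495 kPa
Denominator = 20.1·2.9·sin11.3°·cos11.3° = 20.1·2.9·0.1959·0.9806 = 11.200 kPa
FS = 14.495 / 11.200 = 1.294

FS = 1.29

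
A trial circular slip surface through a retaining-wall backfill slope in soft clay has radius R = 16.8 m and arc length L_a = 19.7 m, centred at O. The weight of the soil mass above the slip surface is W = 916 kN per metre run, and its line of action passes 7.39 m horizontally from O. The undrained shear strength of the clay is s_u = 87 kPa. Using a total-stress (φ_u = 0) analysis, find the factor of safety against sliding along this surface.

FS = 4.25

Taking moments about the centre O, the resisting moment is provided by the undrained shear strength acting along the arc:
M_R = s_u·L_a·R = 87·19.70·16.8 = 28793.5 kN·m/m
M_D = W·d = 916·7.39 = 6769.2 kN·m/m
FS = M_R / M_D = 28793.5 / 6769.2 = 4.254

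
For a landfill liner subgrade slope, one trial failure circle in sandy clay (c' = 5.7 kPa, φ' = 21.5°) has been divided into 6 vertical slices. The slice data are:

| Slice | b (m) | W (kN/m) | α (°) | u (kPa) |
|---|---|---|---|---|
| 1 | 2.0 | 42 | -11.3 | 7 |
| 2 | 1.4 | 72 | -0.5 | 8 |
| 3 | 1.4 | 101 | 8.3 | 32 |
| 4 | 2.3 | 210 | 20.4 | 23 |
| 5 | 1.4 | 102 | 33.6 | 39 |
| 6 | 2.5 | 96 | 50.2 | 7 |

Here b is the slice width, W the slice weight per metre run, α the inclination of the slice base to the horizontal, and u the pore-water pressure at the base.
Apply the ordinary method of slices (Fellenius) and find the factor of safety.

Ordinary method of slices: FS = Σ[c'·Δl_i + (W_i cosα_i − u_i·Δl_i)·tanφ'] / Σ W_i sinα_i, with Δl_i = b_i / cosα_i.
Slice 1: Δl = 2.0/cos(-11.3°) = 2.040 m; N'_1 = 42·cos(-11.3°) − 7·2.040 = 26.9; c'Δl = 11.63; W sinα = -8.2
Slice 2: Δl = 1.4/cos(-0.5°) = 1.400 m; N'_2 = 72·cos(-0.5°) − 8·1.400 = 60.8; c'Δl = 7.98; W sinα = -0.6
Slice 3: Δl = 1.4/cos8.3° = 1.415 m; N'_3 = 101·cos8.3° − 32·1.415 = 54.7; c'Δl = 8.06; W sinα = 14.6
Slice 4: Δl = 2.3/cos20.4° = 2.454 m; N'_4 = 210·cos20.4° − 23·2.454 = 140.4; c'Δl = 13.99; W sinα = 73.2
Slice 5: Δl = 1.4/cos33.6° = 1.681 m; N'_5 = 102·cos33.6° − 39·1.681 = 19.4; c'Δl = 9.58; W sinα = 56.4
Slice 6: Δl = 2.5/cos50.2° = 3.906 m; N'_6 = 96·cos50.2° − 7·3.906 = 34.1; c'Δl = 22.26; W sinα = 73.8
Σc'Δl = 73.5 kN/m; ΣN' = 336.3 kN/m; ΣW sinα = 209.1 kN/m
Resisting = 73.5 + 336.3·tan21.5° = 73.5 + 132.5 = 206.0 kN/m
FS = 206.0 / 209.1 = 0.985

FS = 0.98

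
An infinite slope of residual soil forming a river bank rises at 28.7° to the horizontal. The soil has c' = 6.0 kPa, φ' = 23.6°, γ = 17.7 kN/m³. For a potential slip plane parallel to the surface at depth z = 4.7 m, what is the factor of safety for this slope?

For an infinite slope with a slip plane parallel to the surface (no pore pressure): FS = [c' + γz cos²β tanφ'] / [γz sinβ cosβ].
γz = 17.7·4.7 = 83.19 kN/m²
Numerator = 6.0 + 83.19·cos²28.7°·tan23.6° = 6.0 + 83.19·0.7694·0.4369 = 33.963 kPa
Denominator = 83.19·sin28.7°·cos28.7° = 83.19·0.4802·0.8771 = 35.042 kPa
FS = 33.963 / 35.042 = 0.969

FS = 0.97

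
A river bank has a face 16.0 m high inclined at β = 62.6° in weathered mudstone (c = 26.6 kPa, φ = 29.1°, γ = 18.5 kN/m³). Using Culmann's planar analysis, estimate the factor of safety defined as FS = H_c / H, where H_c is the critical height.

FS = 1.68

H_c = (4c/γ) · sinβ cosφ / [1 − cos(β − φ)]
    = (4·26.6/18.5) · sin62.6°·cos29.1° / [1 − cos33.5°]
    = 5.751 · 0.7757 / 0.1661 = 26.86 m
FS = H_c / H = 26.86 / 16.0 = 1.679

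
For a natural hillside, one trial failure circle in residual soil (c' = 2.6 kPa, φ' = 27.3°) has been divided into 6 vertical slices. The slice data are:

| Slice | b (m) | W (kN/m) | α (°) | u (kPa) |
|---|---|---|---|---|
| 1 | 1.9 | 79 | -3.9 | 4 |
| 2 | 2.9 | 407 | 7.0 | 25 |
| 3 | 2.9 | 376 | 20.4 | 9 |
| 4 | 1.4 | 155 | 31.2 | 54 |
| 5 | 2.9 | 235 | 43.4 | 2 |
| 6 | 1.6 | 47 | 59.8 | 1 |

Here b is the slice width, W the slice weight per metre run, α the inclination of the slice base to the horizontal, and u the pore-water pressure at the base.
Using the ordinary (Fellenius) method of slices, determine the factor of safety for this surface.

Ordinary method of slices: FS = Σ[c'·Δl_i + (W_i cosα_i − u_i·Δl_i)·tanφ'] / Σ W_i sinα_i, with Δl_i = b_i / cosα_i.
Slice 1: Δl = 1.9/cos(-3.9°) = 1.904 m; N'_1 = 79·cos(-3.9°) − 4·1.904 = 71.2; c'Δl = 4.95; W sinα = -5.4
Slice 2: Δl = 2.9/cos7.0° = 2.922 m; N'_2 = 407·cos7.0° − 25·2.922 = 330.9; c'Δl = 7.60; W sinα = 49.6
Slice 3: Δl = 2.9/cos20.4° = 3.094 m; N'_3 = 376·cos20.4° − 9·3.094 = 324.6; c'Δl = 8.04; W sinα = 131.1
Slice 4: Δl = 1.4/cos31.2° = 1.637 m; N'_4 = 155·cos31.2° − 54·1.637 = 44.2; c'Δl = 4.26; W sinα = 80.3
Slice 5: Δl = 2.9/cos43.4° = 3.991 m; N'_5 = 235·cos43.4° − 2·3.991 = 162.8; c'Δl = 10.38; W sinα = 161.5
Slice 6: Δl = 1.6/cos59.8° = 3.181 m; N'_6 = 47·cos59.8° − 1·3.181 = 20.5; c'Δl = 8.27; W sinα = 40.6
Σc'Δl = 43.5 kN/m; ΣN' = 954.1 kN/m; ΣW sinα = 457.7 kN/m
Resisting = 43.5 + 954.1·tan27.3° = 43.5 + 492.5 = 536.0 kN/m
FS = 536.0 / 457.7 = 1.171

FS = 1.17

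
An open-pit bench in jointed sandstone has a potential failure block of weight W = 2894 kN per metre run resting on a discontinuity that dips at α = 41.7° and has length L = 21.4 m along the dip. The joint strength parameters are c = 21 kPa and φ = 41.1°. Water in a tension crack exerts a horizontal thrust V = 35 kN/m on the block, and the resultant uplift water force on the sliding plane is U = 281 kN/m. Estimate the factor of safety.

Resolving the block weight along and normal to the plane and applying the Mohr–Coulomb strength on the joint:
N' = W cosα − U − V sinα = 2894·cos41.7° − 281 − 35·sin41.7° = 1856.5 kN/m
Driving force T = W sinα + V cosα = 2894·sin41.7° + 35·cos41.7° = 1951.3 kN/m
Resisting force R = c·L + N'·tanφ = 21·21.4 + 1856.5·tan41.1° = 449.4 + 1619.5 = 2068.9 kN/m
FS = R / T = 2068.9 / 1951.3 = 1.060

FS = 1.06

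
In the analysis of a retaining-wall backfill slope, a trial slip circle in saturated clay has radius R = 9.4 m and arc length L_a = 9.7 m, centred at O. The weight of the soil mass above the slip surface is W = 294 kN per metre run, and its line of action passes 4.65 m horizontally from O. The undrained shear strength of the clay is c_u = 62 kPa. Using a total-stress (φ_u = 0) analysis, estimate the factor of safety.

FS = 4.14

Taking moments about the centre O, the resisting moment is provided by the undrained shear strength acting along the arc:
M_R = c_u·L_a·R = 62·9.70·9.4 = 5653.2 kN·m/m
M_D = W·d = 294·4.65 = 1367.1 kN·m/m
FS = M_R / M_D = 5653.2 / 1367.1 = 4.135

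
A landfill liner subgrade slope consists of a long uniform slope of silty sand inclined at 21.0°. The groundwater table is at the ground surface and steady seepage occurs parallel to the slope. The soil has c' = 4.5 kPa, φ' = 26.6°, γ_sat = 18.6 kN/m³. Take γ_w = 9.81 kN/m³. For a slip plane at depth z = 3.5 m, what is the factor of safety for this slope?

FS = 0.82

With seepage parallel to the slope and the water table at the surface, the effective normal stress on the slip plane uses the buoyant unit weight γ' = γ_sat − γ_w while the driving shear stress uses γ_sat:
FS = [c' + γ' z cos²β tanφ'] / [γ_sat z sinβ cosβ]
γ' = 18.6 − 9.81 = 8.79 kN/m³
Numerator = 4.5 + 8.79·3.5·cos²21.0°·tan26.6° = 4.5 + 8.79·3.5·0.8716·0.5008 = 17.927 kPa
Denominator = 18.6·3.5·sin21.0°·cos21.0° = 18.6·3.5·0.3584·0.9336 = 21.780 kPa
FS = 17.927 / 21.780 = 0.823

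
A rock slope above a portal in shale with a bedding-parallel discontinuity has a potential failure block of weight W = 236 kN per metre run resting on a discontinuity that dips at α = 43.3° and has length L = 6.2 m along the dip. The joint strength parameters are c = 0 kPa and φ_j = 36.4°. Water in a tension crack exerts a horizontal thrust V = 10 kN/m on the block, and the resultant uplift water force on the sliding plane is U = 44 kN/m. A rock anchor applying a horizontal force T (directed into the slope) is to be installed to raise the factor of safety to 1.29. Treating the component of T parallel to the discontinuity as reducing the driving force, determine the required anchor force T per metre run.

T = 89 kN/m

Resolving forces along and normal to the sliding plane, with the horizontal anchor force T adding T·sinα to the effective normal force and T·cosα acting up the plane against the driving force:
FS = [cL + (W cosα − U − V sinα + T sinα) tanφ_j] / [W sinα + V cosα − T cosα]
Without the anchor: N' = 120.9 kN/m, driving T_d = 169.1 kN/m, resisting R = 0·6.2 + 120.9·tan36.4° = 89.1 kN/m, FS = 0.53.
Setting FS = 1.29 and solving for T:
1.29·(169.1 − T cos43.3°) = 89.1 + T sin43.3°·tan36.4°
T·(sin43.3°·tan36.4° + 1.29·cos43.3°) = 1.29·169.1 − 89.1
T·(0.6858·0.7373 + 1.29·0.7278) = 218.2 − 89.1 = 129.0
T·1.4445 = 129.0
T = 89.3 kN/m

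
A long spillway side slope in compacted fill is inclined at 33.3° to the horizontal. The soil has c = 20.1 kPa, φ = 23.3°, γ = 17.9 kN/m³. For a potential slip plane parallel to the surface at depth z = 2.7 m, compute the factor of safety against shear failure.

For an infinite slope with a slip plane parallel to the surface (no pore pressure): FS = [c + γz cos²β tanφ] / [γz sinβ cosβ].
γz = 17.9·2.7 = 48.33 kN/m²
Numerator = 20.1 + 48.33·cos²33.3°·tan23.3° = 20.1 + 48.33·0.6986·0.4307 = 34.640 kPa
Denominator = 48.33·sin33.3°·cos33.3° = 48.33·0.5490·0.8358 = 22.178 kPa
FS = 34.640 / 22.178 = 1.562

FS = 1.56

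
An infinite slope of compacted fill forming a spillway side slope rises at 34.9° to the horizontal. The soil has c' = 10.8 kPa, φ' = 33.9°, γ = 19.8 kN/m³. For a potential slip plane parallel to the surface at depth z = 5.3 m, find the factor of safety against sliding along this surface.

For an infinite slope with a slip plane parallel to the surface (no pore pressure): FS = [c' + γz cos²β tanφ'] / [γz sinβ cosβ].
γz = 19.8·5.3 = 104.94 kN/m²
Numerator = 10.8 + 104.94·cos²34.9°·tan33.9° = 10.8 + 104.94·0.6726·0.6720 = 58.233 kPa
Denominator = 104.94·sin34.9°·cos34.9° = 104.94·0.5721·0.8202 = 49.243 kPa
FS = 58.233 / 49.243 = 1.183

FS = 1.18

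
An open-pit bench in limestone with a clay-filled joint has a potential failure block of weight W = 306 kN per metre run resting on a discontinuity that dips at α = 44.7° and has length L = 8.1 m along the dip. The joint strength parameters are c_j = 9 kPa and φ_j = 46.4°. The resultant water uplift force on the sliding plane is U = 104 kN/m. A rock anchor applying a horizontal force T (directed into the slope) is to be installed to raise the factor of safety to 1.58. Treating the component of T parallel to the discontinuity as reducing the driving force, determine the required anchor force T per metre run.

T = 79 kN/m

Resolving forces along and normal to the sliding plane, with the horizontal anchor force T adding T·sinα to the effective normal force and T·cosα acting up the plane against the driving force:
FS = [c_jL + (W cosα − U + T sinα) tanφ_j] / [W sinα − T cosα]
Without the anchor: N' = 113.5 kN/m, driving T_d = 215.2 kN/m, resisting R = 9·8.1 + 113.5·tan46.4° = 192.1 kN/m, FS = 0.89.
Setting FS = 1.58 and solving for T:
1.58·(215.2 − T cos44.7°) = 192.1 + T sin44.7°·tan46.4°
T·(sin44.7°·tan46.4° + 1.58·cos44.7°) = 1.58·215.2 − 192.1
T·(0.7034·1.0501 + 1.58·0.7108) = 340.1 − 192.1 = 148.0
T·1.8617 = 148.0
T = 79.5 kN/m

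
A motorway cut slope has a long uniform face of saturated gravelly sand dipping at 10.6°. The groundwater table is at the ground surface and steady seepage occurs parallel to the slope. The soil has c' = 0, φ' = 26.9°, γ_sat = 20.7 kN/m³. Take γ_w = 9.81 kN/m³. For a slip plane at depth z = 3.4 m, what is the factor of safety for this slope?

With seepage parallel to the slope and the water table at the surface, the effective normal stress on the slip plane uses the buoyant unit weight γ' = γ_sat − γ_w while the driving shear stress uses γ_sat:
FS = [c' + γ' z cos²β tanφ'] / [γ_sat z sinβ cosβ]
(For c' = 0 this reduces to FS = (γ'/γ_sat)·tanφ'/tanβ.)
γ' = 20.7 − 9.81 = 10.89 kN/m³
Numerator = 0.0 + 10.89·3.4·cos²10.6°·tan26.9° = 0.0 + 10.89·3.4·0.9662·0.5073 = 18.149 kPa
Denominator = 20.7·3.4·sin10.6°·cos10.6° = 20.7·3.4·0.1840·0.9829 = 12.726 kPa
FS = 18.149 / 12.726 = 1.426

FS = 1.43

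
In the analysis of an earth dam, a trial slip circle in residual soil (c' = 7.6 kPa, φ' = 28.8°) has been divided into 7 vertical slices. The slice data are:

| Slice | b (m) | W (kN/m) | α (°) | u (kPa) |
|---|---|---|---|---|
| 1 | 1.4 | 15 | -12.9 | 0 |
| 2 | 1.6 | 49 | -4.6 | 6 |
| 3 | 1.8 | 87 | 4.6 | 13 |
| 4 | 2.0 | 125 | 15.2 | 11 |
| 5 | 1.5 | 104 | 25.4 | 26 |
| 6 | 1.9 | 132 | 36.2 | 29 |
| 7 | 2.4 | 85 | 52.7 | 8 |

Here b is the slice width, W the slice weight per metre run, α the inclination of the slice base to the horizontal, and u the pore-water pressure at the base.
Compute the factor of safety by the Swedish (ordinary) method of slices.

Ordinary method of slices: FS = Σ[c'·Δl_i + (W_i cosα_i − u_i·Δl_i)·tanφ'] / Σ W_i sinα_i, with Δl_i = b_i / cosα_i.
Slice 1: Δl = 1.4/cos(-12.9°) = 1.436 m; N'_1 = 15·cos(-12.9°) − 0·1.436 = 14.6; c'Δl = 10.92; W sinα = -3.3
Slice 2: Δl = 1.6/cos(-4.6°) = 1.605 m; N'_2 = 49·cos(-4.6°) − 6·1.605 = 39.2; c'Δl = 12.20; W sinα = -3.9
Slice 3: Δl = 1.8/cos4.6° = 1.806 m; N'_3 = 87·cos4.6° − 13·1.806 = 63.2; c'Δl = 13.72; W sinα = 7.0
Slice 4: Δl = 2.0/cos15.2° = 2.073 m; N'_4 = 125·cos15.2° − 11·2.073 = 97.8; c'Δl = 15.75; W sinα = 32.8
Slice 5: Δl = 1.5/cos25.4° = 1.661 m; N'_5 = 104·cos25.4° − 26·1.661 = 50.8; c'Δl = 12.62; W sinα = 44.6
Slice 6: Δl = 1.9/cos36.2° = 2.355 m; N'_6 = 132·cos36.2° − 29·2.355 = 38.2; c'Δl = 17.89; W sinα = 78.0
Slice 7: Δl = 2.4/cos52.7° = 3.960 m; N'_7 = 85·cos52.7° − 8·3.960 = 19.8; c'Δl = 30.10; W sinα = 67.6
Σc'Δl = 113.2 kN/m; ΣN' = 323.7 kN/m; ΣW sinα = 222.7 kN/m
Resisting = 113.2 + 323.7·tan28.8° = 113.2 + 178.0 = 291.2 kN/m
FS = 291.2 / 222.7 = 1.308

FS = 1.31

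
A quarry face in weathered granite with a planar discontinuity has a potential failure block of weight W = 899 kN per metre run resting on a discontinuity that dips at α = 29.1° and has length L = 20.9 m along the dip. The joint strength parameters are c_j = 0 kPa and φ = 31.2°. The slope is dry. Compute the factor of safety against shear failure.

Resolving the block weight along and normal to the plane and applying the Mohr–Coulomb strength on the joint:
N' = W cosα = 899·cos29.1° = 785.5 kN/m
Driving force T = W sinα = 899·sin29.1° = 437.2 kN/m
Resisting force R = c_j·L + N'·tanφ = 0·20.9 + 785.5·tan31.2° = 0.0 + 475.7 = 475.7 kN/m
FS = R / T = 475.7 / 437.2 = 1.088

FS = 1.09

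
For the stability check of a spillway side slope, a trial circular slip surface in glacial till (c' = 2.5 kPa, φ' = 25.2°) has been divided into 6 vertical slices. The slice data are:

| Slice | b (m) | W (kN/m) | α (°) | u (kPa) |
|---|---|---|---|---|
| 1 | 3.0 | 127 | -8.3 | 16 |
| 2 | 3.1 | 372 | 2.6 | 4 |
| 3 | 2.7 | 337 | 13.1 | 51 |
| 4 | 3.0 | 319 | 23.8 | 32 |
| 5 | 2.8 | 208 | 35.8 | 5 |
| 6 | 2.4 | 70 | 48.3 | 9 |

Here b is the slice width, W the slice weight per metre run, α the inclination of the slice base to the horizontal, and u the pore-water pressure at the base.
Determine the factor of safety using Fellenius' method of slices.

FS = 1.34

Ordinary method of slices: FS = Σ[c'·Δl_i + (W_i cosα_i − u_i·Δl_i)·tanφ'] / Σ W_i sinα_i, with Δl_i = b_i / cosα_i.
Slice 1: Δl = 3.0/cos(-8.3°) = 3.032 m; N'_1 = 127·cos(-8.3°) − 16·3.032 = 77.2; c'Δl = 7.58; W sinα = -18.3
Slice 2: Δl = 3.1/cos2.6° = 3.103 m; N'_2 = 372·cos2.6° − 4·3.103 = 359.2; c'Δl = 7.76; W sinα = 16.9
Slice 3: Δl = 2.7/cos13.1° = 2.772 m; N'_3 = 337·cos13.1° − 51·2.772 = 186.9; c'Δl = 6.93; W sinα = 76.4
Slice 4: Δl = 3.0/cos23.8° = 3.279 m; N'_4 = 319·cos23.8° − 32·3.279 = 186.9; c'Δl = 8.20; W sinα = 128.7
Slice 5: Δl = 2.8/cos35.8° = 3.452 m; N'_5 = 208·cos35.8° − 5·3.452 = 151.4; c'Δl = 8.63; W sinα = 121.7
Slice 6: Δl = 2.4/cos48.3° = 3.608 m; N'_6 = 70·cos48.3° − 9·3.608 = 14.1; c'Δl = 9.02; W sinα = 52.3
Σc'Δl = 48.1 kN/m; ΣN' = 975.7 kN/m; ΣW sinα = 377.6 kN/m
Resisting = 48.1 + 975.7·tan25.2° = 48.1 + 459.1 = 507.2 kN/m
FS = 507.2 / 377.6 = 1.343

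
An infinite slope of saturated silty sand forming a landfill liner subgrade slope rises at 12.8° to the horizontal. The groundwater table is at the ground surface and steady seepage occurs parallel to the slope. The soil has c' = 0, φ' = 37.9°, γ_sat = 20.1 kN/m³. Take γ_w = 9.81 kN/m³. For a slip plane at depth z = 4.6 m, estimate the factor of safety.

With seepage parallel to the slope and the water table at the surface, the effective normal stress on the slip plane uses the buoyant unit weight γ' = γ_sat − γ_w while the driving shear stress uses γ_sat:
FS = [c' + γ' z cos²β tanφ'] / [γ_sat z sinβ cosβ]
(For c' = 0 this reduces to FS = (γ'/γ_sat)·tanφ'/tanβ.)
γ' = 20.1 − 9.81 = 10.29 kN/m³
Numerator = 0.0 + 10.29·4.6·cos²12.8°·tan37.9° = 0.0 + 10.29·4.6·0.9509·0.7785 = 35.040 kPa
Denominator = 20.1·4.6·sin12.8°·cos12.8° = 20.1·4.6·0.2215·0.9751 = 19.975 kPa
FS = 35.040 / 19.975 = 1.754

FS = 1.75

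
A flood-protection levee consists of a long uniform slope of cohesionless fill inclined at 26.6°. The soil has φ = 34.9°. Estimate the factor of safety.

For a dry cohesionless infinite slope the factor of safety is FS = tanφ / tanβ.
FS = tan34.9° / tan26.6° = 0.6976 / 0.5008 = 1.393

FS = 1.39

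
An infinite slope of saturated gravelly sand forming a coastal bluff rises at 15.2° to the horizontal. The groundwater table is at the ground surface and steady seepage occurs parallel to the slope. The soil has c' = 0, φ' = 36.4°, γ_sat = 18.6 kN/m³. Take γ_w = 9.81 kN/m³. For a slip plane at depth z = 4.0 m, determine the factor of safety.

FS = 1.28

With seepage parallel to the slope and the water table at the surface, the effective normal stress on the slip plane uses the buoyant unit weight γ' = γ_sat − γ_w while the driving shear stress uses γ_sat:
FS = [c' + γ' z cos²β tanφ'] / [γ_sat z sinβ cosβ]
(For c' = 0 this reduces to FS = (γ'/γ_sat)·tanφ'/tanβ.)
γ' = 18.6 − 9.81 = 8.79 kN/m³
Numerator = 0.0 + 8.79·4.0·cos²15.2°·tan36.4° = 0.0 + 8.79·4.0·0.9313·0.7373 = 24.140 kPa
Denominator = 18.6·4.0·sin15.2°·cos15.2° = 18.6·4.0·0.2622·0.9650 = 18.824 kPa
FS = 24.140 / 18.824 = 1.282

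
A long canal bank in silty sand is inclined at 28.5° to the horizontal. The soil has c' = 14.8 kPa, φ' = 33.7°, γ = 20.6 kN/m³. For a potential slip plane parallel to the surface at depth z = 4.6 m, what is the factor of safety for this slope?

For an infinite slope with a slip plane parallel to the surface (no pore pressure): FS = [c' + γz cos²β tanφ'] / [γz sinβ cosβ].
γz = 20.6·4.6 = 94.76 kN/m²
Numerator = 14.8 + 94.76·cos²28.5°·tan33.7° = 14.8 + 94.76·0.7723·0.6669 = 63.608 kPa
Denominator = 94.76·sin28.5°·cos28.5° = 94.76·0.4772·0.8788 = 39.736 kPa
FS = 63.608 / 39.736 = 1.601

FS = 1.60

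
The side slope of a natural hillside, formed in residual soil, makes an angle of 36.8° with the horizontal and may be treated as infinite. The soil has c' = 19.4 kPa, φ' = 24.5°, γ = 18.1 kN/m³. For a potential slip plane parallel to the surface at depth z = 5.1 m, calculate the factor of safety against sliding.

FS = 1.05

For an infinite slope with a slip plane parallel to the surface (no pore pressure): FS = [c' + γz cos²β tanφ'] / [γz sinβ cosβ].
γz = 18.1·5.1 = 92.31 kN/m²
Numerator = 19.4 + 92.31·cos²36.8°·tan24.5° = 19.4 + 92.31·0.6412·0.4557 = 46.373 kPa
Denominator = 92.31·sin36.8°·cos36.8° = 92.31·0.5990·0.8007 = 44.277 kPa
FS = 46.373 / 44.277 = 1.047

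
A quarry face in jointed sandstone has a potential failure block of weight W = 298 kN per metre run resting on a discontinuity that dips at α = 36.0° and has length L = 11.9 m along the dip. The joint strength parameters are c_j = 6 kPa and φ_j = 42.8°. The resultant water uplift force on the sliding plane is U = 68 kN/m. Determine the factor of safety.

FS = 1.32

Resolving the block weight along and normal to the plane and applying the Mohr–Coulomb strength on the joint:
N' = W cosα − U = 298·cos36.0° − 68 = 173.1 kN/m
Driving force T = W sinα = 298·sin36.0° = 175.2 kN/m
Resisting force R = c_j·L + N'·tanφ_j = 6·11.9 + 173.1·tan42.8° = 71.4 + 160.3 = 231.7 kN/m
FS = R / T = 231.7 / 175.2 = 1.323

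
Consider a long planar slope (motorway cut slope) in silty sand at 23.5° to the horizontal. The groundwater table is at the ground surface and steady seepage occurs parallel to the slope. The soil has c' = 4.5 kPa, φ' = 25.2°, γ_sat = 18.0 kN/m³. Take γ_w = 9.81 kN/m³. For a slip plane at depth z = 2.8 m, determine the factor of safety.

With seepage parallel to the slope and the water table at the surface, the effective normal stress on the slip plane uses the buoyant unit weight γ' = γ_sat − γ_w while the driving shear stress uses γ_sat:
FS = [c' + γ' z cos²β tanφ'] / [γ_sat z sinβ cosβ]
γ' = 18.0 − 9.81 = 8.19 kN/m³
Numerator = 4.5 + 8.19·2.8·cos²23.5°·tan25.2° = 4.5 + 8.19·2.8·0.8410·0.4706 = 13.575 kPa
Denominator = 18.0·2.8·sin23.5°·cos23.5° = 18.0·2.8·0.3987·0.9171 = 18.430 kPa
FS = 13.575 / 18.430 = 0.737

FS = 0.74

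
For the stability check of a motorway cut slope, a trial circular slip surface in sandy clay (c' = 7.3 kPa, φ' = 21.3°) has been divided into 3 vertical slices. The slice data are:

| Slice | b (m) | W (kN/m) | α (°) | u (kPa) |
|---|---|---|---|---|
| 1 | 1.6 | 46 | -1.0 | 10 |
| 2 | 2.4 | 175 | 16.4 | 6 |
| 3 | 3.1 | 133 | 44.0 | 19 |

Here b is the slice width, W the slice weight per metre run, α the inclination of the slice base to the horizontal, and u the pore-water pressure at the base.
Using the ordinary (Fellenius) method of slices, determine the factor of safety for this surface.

Ordinary method of slices: FS = Σ[c'·Δl_i + (W_i cosα_i − u_i·Δl_i)·tanφ'] / Σ W_i sinα_i, with Δl_i = b_i / cosα_i.
Slice 1: Δl = 1.6/cos(-1.0°) = 1.600 m; N'_1 = 46·cos(-1.0°) − 10·1.600 = 30.0; c'Δl = 11.68; W sinα = -0.8
Slice 2: Δl = 2.4/cos16.4° = 2.502 m; N'_2 = 175·cos16.4° − 6·2.502 = 152.9; c'Δl = 18.26; W sinα = 49.4
Slice 3: Δl = 3.1/cos44.0° = 4.310 m; N'_3 = 133·cos44.0° − 19·4.310 = 13.8; c'Δl = 31.46; W sinα = 92.4
Σc'Δl = 61.4 kN/m; ΣN' = 196.7 kN/m; ΣW sinα = 141.0 kN/m
Resisting = 61.4 + 196.7·tan21.3° = 61.4 + 76.7 = 138.1 kN/m
FS = 138.1 / 141.0 = 0.979

FS = 0.98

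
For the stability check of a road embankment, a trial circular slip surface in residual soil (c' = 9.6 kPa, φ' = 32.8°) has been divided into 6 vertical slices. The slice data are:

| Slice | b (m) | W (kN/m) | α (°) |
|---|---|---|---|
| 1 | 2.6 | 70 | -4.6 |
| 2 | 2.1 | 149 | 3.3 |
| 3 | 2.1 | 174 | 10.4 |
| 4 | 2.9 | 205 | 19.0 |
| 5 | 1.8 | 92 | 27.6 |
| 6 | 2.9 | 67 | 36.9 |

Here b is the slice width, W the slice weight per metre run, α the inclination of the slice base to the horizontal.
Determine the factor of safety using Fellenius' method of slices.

FS = 3.33

Ordinary method of slices: FS = Σ[c'·Δl_i + (W_i cosα_i)·tanφ'] / Σ W_i sinα_i, with Δl_i = b_i / cosα_i.
Slice 1: Δl = 2.6/cos(-4.6°) = 2.608 m; N'_1 = 70·cos(-4.6°) = 69.8; c'Δl = 25.04; W sinα = -5.6
Slice 2: Δl = 2.1/cos3.3° = 2.103 m; N'_2 = 149·cos3.3° = 148.8; c'Δl = 20.19; W sinα = 8.6
Slice 3: Δl = 2.1/cos10.4° = 2.135 m; N'_3 = 174·cos10.4° = 171.1; c'Δl = 20.50; W sinα = 31.4
Slice 4: Δl = 2.9/cos19.0° = 3.067 m; N'_4 = 205·cos19.0° = 193.8; c'Δl = 29.44; W sinα = 66.7
Slice 5: Δl = 1.8/cos27.6° = 2.031 m; N'_5 = 92·cos27.6° = 81.5; c'Δl = 19.50; W sinα = 42.6
Slice 6: Δl = 2.9/cos36.9° = 3.626 m; N'_6 = 67·cos36.9° = 53.6; c'Δl = 34.81; W sinα = 40.2
Σc'Δl = 149.5 kN/m; ΣN' = 718.6 kN/m; ΣW sinα = 184.0 kN/m
Resisting = 149.5 + 718.6·tan32.8° = 149.5 + 463.1 = 612.6 kN/m
FS = 612.6 / 184.0 = 3.330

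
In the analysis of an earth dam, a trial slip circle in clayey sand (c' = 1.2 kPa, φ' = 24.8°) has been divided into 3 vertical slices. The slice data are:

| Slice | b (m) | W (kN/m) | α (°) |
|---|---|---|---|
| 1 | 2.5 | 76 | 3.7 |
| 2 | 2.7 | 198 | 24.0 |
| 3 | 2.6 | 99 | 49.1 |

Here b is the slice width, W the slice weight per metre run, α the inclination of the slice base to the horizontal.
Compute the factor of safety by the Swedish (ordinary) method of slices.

FS = 1.00

Ordinary method of slices: FS = Σ[c'·Δl_i + (W_i cosα_i)·tanφ'] / Σ W_i sinα_i, with Δl_i = b_i / cosα_i.
Slice 1: Δl = 2.5/cos3.7° = 2.505 m; N'_1 = 76·cos3.7° = 75.8; c'Δl = 3.01; W sinα = 4.9
Slice 2: Δl = 2.7/cos24.0° = 2.956 m; N'_2 = 198·cos24.0° = 180.9; c'Δl = 3.55; W sinα = 80.5
Slice 3: Δl = 2.6/cos49.1° = 3.971 m; N'_3 = 99·cos49.1° = 64.8; c'Δl = 4.77; W sinα = 74.8
Σc'Δl = 11.3 kN/m; ΣN' = 321.5 kN/m; ΣW sinα = 160.3 kN/m
Resisting = 11.3 + 321.5·tan24.8° = 11.3 + 148.6 = 159.9 kN/m
FS = 159.9 / 160.3 = 0.998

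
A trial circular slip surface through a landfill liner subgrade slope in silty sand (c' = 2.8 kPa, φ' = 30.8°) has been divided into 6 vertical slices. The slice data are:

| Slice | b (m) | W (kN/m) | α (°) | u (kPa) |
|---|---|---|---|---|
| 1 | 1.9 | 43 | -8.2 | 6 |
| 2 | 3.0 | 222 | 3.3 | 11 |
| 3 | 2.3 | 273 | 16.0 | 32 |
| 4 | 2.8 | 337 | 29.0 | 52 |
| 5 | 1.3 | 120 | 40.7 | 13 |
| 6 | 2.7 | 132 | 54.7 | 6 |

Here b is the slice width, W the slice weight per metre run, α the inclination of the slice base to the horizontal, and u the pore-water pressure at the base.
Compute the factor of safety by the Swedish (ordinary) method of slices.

FS = 1.01

Ordinary method of slices: FS = Σ[c'·Δl_i + (W_i cosα_i − u_i·Δl_i)·tanφ'] / Σ W_i sinα_i, with Δl_i = b_i / cosα_i.
Slice 1: Δl = 1.9/cos(-8.2°) = 1.920 m; N'_1 = 43·cos(-8.2°) − 6·1.920 = 31.0; c'Δl = 5.37; W sinα = -6.1
Slice 2: Δl = 3.0/cos3.3° = 3.005 m; N'_2 = 222·cos3.3° − 11·3.005 = 188.6; c'Δl = 8.41; W sinα = 12.8
Slice 3: Δl = 2.3/cos16.0° = 2.393 m; N'_3 = 273·cos16.0° − 32·2.393 = 185.9; c'Δl = 6.70; W sinα = 75.2
Slice 4: Δl = 2.8/cos29.0° = 3.201 m; N'_4 = 337·cos29.0° − 52·3.201 = 128.3; c'Δl = 8.96; W sinα = 163.4
Slice 5: Δl = 1.3/cos40.7° = 1.715 m; N'_5 = 120·cos40.7° − 13·1.715 = 68.7; c'Δl = 4.80; W sinα = 78.3
Slice 6: Δl = 2.7/cos54.7° = 4.672 m; N'_6 = 132·cos54.7° − 6·4.672 = 48.2; c'Δl = 13.08; W sinα = 107.7
Σc'Δl = 47.3 kN/m; ΣN' = 650.7 kN/m; ΣW sinα = 431.3 kN/m
Resisting = 47.3 + 650.7·tan30.8° = 47.3 + 387.9 = 435.2 kN/m
FS = 435.2 / 431.3 = 1.009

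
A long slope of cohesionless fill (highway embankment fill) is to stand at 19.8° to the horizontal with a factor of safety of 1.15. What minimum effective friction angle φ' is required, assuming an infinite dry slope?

φ' = 22.5°

FS = tanφ'/tanβ ⇒ tanφ' = FS · tanβ = 1.15 · tan19.8° = 0.4140
φ' = arctan(0.4140) = 22.49°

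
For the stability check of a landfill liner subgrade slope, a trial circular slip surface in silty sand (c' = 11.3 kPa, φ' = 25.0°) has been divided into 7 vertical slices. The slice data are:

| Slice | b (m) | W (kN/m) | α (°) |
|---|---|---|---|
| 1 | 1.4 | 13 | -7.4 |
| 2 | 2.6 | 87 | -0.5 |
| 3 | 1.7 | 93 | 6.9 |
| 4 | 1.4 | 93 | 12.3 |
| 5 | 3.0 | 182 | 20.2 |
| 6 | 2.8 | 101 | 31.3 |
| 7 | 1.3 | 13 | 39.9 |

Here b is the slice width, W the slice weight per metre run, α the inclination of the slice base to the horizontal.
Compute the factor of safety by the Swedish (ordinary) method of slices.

Ordinary method of slices: FS = Σ[c'·Δl_i + (W_i cosα_i)·tanφ'] / Σ W_i sinα_i, with Δl_i = b_i / cosα_i.
Slice 1: Δl = 1.4/cos(-7.4°) = 1.412 m; N'_1 = 13·cos(-7.4°) = 12.9; c'Δl = 15.95; W sinα = -1.7
Slice 2: Δl = 2.6/cos(-0.5°) = 2.600 m; N'_2 = 87·cos(-0.5°) = 87.0; c'Δl = 29.38; W sinα = -0.8
Slice 3: Δl = 1.7/cos6.9° = 1.712 m; N'_3 = 93·cos6.9° = 92.3; c'Δl = 19.35; W sinα = 11.2
Slice 4: Δl = 1.4/cos12.3° = 1.433 m; N'_4 = 93·cos12.3° = 90.9; c'Δl = 16.19; W sinα = 19.8
Slice 5: Δl = 3.0/cos20.2° = 3.197 m; N'_5 = 182·cos20.2° = 170.8; c'Δl = 36.12; W sinα = 62.8
Slice 6: Δl = 2.8/cos31.3° = 3.277 m; N'_6 = 101·cos31.3° = 86.3; c'Δl = 37.03; W sinα = 52.5
Slice 7: Δl = 1.3/cos39.9° = 1.695 m; N'_7 = 13·cos39.9° = 10.0; c'Δl = 19.15; W sinα = 8.3
Σc'Δl = 173.2 kN/m; ΣN' = 550.2 kN/m; ΣW sinα = 152.2 kN/m
Resisting = 173.2 + 550.2·tan25.0° = 173.2 + 256.5 = 429.7 kN/m
FS = 429.7 / 152.2 = 2.823

FS = 2.82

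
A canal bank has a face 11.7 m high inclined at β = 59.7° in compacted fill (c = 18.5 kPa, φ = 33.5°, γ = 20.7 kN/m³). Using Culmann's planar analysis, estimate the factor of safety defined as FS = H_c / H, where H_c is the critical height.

FS = 2.14

H_c = (4c/γ) · sinβ cosφ / [1 − cos(β − φ)]
    = (4·18.5/20.7) · sin59.7°·cos33.5° / [1 − cos26.2°]
    = 3.575 · 0.7200 / 0.1027 = 25.05 m
FS = H_c / H = 25.05 / 11.7 = 2.141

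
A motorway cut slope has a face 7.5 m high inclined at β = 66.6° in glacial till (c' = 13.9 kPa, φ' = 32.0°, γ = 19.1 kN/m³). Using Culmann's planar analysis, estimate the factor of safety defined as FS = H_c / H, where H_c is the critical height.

FS = 1.71

H_c = (4c'/γ) · sinβ cosφ' / [1 − cos(β − φ')]
    = (4·13.9/19.1) · sin66.6°·cos32.0° / [1 − cos34.6°]
    = 2.911 · 0.7783 / 0.1769 = 12.81 m
FS = H_c / H = 12.81 / 7.5 = 1.708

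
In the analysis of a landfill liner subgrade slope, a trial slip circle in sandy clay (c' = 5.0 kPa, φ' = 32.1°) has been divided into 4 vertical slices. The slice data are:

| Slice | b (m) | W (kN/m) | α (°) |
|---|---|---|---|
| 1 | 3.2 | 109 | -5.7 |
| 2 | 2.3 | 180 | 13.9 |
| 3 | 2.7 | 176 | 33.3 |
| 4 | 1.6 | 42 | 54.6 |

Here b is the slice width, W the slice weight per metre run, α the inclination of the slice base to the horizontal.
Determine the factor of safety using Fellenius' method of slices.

FS = 2.10

Ordinary method of slices: FS = Σ[c'·Δl_i + (W_i cosα_i)·tanφ'] / Σ W_i sinα_i, with Δl_i = b_i / cosα_i.
Slice 1: Δl = 3.2/cos(-5.7°) = 3.216 m; N'_1 = 109·cos(-5.7°) = 108.5; c'Δl = 16.08; W sinα = -10.8
Slice 2: Δl = 2.3/cos13.9° = 2.369 m; N'_2 = 180·cos13.9° = 174.7; c'Δl = 11.85; W sinα = 43.2
Slice 3: Δl = 2.7/cos33.3° = 3.230 m; N'_3 = 176·cos33.3° = 147.1; c'Δl = 16.15; W sinα = 96.6
Slice 4: Δl = 1.6/cos54.6° = 2.762 m; N'_4 = 42·cos54.6° = 24.3; c'Δl = 13.81; W sinα = 34.2
Σc'Δl = 57.9 kN/m; ΣN' = 454.6 kN/m; ΣW sinα = 163.3 kN/m
Resisting = 57.9 + 454.6·tan32.1° = 57.9 + 285.2 = 343.1 kN/m
FS = 343.1 / 163.3 = 2.101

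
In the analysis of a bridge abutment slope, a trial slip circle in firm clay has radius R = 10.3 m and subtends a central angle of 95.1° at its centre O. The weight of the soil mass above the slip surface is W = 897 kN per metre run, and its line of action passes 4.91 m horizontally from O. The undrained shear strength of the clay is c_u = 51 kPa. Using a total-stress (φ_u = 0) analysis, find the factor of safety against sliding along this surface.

FS = 2.04

Taking moments about the centre O, the resisting moment is provided by the undrained shear strength acting along the arc:
Arc length L_a = R·θ = 10.3·(95.1°·π/180) = 10.3·1.6598 = 17.10 m
M_R = c_u·L_a·R = 51·17.10·10.3 = 8980.5 kN·m/m
M_D = W·d = 897·4.91 = 4404.3 kN·m/m
FS = M_R / M_D = 8980.5 / 4404.3 = 2.039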